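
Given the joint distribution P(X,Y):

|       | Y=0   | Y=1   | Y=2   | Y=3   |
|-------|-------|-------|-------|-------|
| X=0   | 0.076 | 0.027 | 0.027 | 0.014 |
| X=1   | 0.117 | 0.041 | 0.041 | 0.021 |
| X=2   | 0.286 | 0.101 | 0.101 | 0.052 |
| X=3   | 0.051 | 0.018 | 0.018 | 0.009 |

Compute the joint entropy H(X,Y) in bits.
3.4024 bits

H(X,Y) = -Σ_{x,y} P(x,y) log₂ P(x,y). Per-cell terms -P(x,y)·log₂P(x,y):
  X=0: 0.28256, 0.14069, 0.14069, 0.08622
  X=1: 0.36216, 0.18894, 0.18894, 0.11704
  X=2: 0.51649, 0.33406, 0.33406, 0.22180
  X=3: 0.21896, 0.10433, 0.10433, 0.06116
Sum of the 16 terms: H(X,Y) = 3.4024 bits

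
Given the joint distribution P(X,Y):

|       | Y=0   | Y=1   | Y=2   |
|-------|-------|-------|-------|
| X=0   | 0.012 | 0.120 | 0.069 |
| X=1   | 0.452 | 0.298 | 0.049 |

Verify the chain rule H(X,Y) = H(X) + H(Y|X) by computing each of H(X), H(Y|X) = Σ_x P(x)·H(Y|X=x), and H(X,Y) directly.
H(X) = 0.7239 bits, H(Y|X) = 1.2374 bits, H(X,Y) = 1.9613 bits

Marginal of X (row sums):
  P(X=0) = 0.012 + 0.120 + 0.069 = 0.201
  P(X=1) = 0.452 + 0.298 + 0.049 = 0.799
H(X) = -[0.201·log₂(0.201) + 0.799·log₂(0.799)]
  = 0.46526 + 0.25866 = 0.7239 bits

H(Y|X) = Σ_x P(x)·H(Y|X=x):
  X=0: P(X=0) = 0.201, P(Y|X=0) = (4/67, 40/67, 23/67) → H(Y|X=0) = 1.21655
  X=1: P(X=1) = 0.799, P(Y|X=1) = (452/799, 298/799, 49/799) → H(Y|X=1) = 1.24261
H(Y|X) = 0.201·1.21655 + 0.799·1.24261 = 1.2374 bits

H(X,Y) = -Σ_{x,y} P(x,y) log₂ P(x,y). Per-cell terms -P(x,y)·log₂P(x,y):
  X=0: 0.07657, 0.36707, 0.26615
  X=1: 0.51781, 0.52049, 0.21320
Sum of the 6 terms: H(X,Y) = 1.9613 bits

Chain rule check:
  H(X) + H(Y|X) = 0.7239 + 1.2374 = 1.9613 bits
  H(X,Y) = 1.9613 bits
✓ Chain rule verified.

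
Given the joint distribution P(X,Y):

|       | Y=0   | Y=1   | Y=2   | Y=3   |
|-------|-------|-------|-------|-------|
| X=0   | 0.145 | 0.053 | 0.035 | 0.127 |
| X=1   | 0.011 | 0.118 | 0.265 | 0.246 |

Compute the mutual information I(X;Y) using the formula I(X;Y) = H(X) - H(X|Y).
0.2315 bits

I(X;Y) = H(X) - H(X|Y)

Marginal of X (row sums):
  P(X=0) = 0.145 + 0.053 + 0.035 + 0.127 = 0.360
  P(X=1) = 0.011 + 0.118 + 0.265 + 0.246 = 0.640
H(X) = -[0.360·log₂(0.360) + 0.640·log₂(0.640)]
  = 0.530615 + 0.412068 = 0.94268 bits

Marginal of Y (column sums):
  P(Y=0) = 0.145 + 0.011 = 0.156
  P(Y=1) = 0.053 + 0.118 = 0.171
  P(Y=2) = 0.035 + 0.265 = 0.300
  P(Y=3) = 0.127 + 0.246 = 0.373
H(X|Y) = Σ_y P(y)·H(X|Y=y):
  Y=0: P(Y=0) = 0.156, P(X|Y=0) = (145/156, 11/156) → H(X|Y=0) = 0.367834
  Y=1: P(Y=1) = 0.171, P(X|Y=1) = (53/171, 118/171) → H(X|Y=1) = 0.893106
  Y=2: P(Y=2) = 0.300, P(X|Y=2) = (7/60, 53/60) → H(X|Y=2) = 0.519703
  Y=3: P(Y=3) = 0.373, P(X|Y=3) = (127/373, 246/373) → H(X|Y=3) = 0.925280
H(X|Y) = 0.156·0.367834 + 0.171·0.893106 + 0.300·0.519703 + 0.373·0.925280 = 0.71114 bits

I(X;Y) = H(X) - H(X|Y) = 0.94268 - 0.71114 = 0.2315 bits

Cross-check via I(X;Y) = H(X) + H(Y) - H(X,Y): computing H(Y) from the column sums and H(X,Y) from the 8 cells in the same way gives H(Y) = 1.90561 bits and H(X,Y) = 2.61676 bits, so
I(X;Y) = 0.94268 + 1.90561 - 2.61676 = 0.2315 bits ✓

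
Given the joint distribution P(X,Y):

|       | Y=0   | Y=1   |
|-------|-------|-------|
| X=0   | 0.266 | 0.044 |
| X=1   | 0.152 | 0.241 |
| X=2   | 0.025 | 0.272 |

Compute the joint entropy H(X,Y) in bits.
2.2583 bits

H(X,Y) = -Σ_{x,y} P(x,y) log₂ P(x,y). Per-cell terms -P(x,y)·log₂P(x,y):
  X=0: 0.50819, 0.19828
  X=1: 0.41311, 0.49475
  X=2: 0.13305, 0.51090
Sum of the 6 terms: H(X,Y) = 2.2583 bits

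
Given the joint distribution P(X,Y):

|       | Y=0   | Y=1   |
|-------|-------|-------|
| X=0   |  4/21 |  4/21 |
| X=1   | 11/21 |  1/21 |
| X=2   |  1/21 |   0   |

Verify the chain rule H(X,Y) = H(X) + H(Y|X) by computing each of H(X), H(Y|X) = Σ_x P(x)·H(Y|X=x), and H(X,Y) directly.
H(X) = 1.2009 bits, H(Y|X) = 0.6174 bits, H(X,Y) = 1.8183 bits

Marginal of X (row sums):
  P(X=0) = 4/21 + 4/21 = 8/21
  P(X=1) = 11/21 + 1/21 = 4/7
  P(X=2) = 1/21 + 0 = 1/21
H(X) = -[(8/21)·log₂(8/21) + (4/7)·log₂(4/7) + (1/21)·log₂(1/21)]
  = 0.53041 + 0.46135 + 0.20916 = 1.2009 bits

H(Y|X) = Σ_x P(x)·H(Y|X=x):
  X=0: P(X=0) = 8/21, P(Y|X=0) = (1/2, 1/2) → H(Y|X=0) = 1.00000
  X=1: P(X=1) = 4/7, P(Y|X=1) = (11/12, 1/12) → H(Y|X=1) = 0.41382
  X=2: P(X=2) = 1/21, P(Y|X=2) = (1, 0) → H(Y|X=2) = 0.00000
H(Y|X) = (8/21)·1.00000 + (4/7)·0.41382 + (1/21)·0.00000 = 0.6174 bits

H(X,Y) = -Σ_{x,y} P(x,y) log₂ P(x,y). Per-cell terms -P(x,y)·log₂P(x,y):
  X=0: 0.45568, 0.45568
  X=1: 0.48865, 0.20916
  X=2: 0.20916, 0.00000
  (cells with P = 0 contribute 0)
Sum of the 6 terms: H(X,Y) = 1.8183 bits

Chain rule check:
  H(X) + H(Y|X) = 1.2009 + 0.6174 = 1.8183 bits
  H(X,Y) = 1.8183 bits
✓ Chain rule verified.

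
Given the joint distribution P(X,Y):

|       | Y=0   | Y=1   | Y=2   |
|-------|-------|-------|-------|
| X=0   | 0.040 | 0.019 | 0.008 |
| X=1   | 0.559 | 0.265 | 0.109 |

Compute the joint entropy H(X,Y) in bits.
1.6754 bits

H(X,Y) = -Σ_{x,y} P(x,y) log₂ P(x,y). Per-cell terms -P(x,y)·log₂P(x,y):
  X=0: 0.18575, 0.10864, 0.05573
  X=1: 0.46905, 0.50772, 0.34854
Sum of the 6 terms: H(X,Y) = 1.6754 bits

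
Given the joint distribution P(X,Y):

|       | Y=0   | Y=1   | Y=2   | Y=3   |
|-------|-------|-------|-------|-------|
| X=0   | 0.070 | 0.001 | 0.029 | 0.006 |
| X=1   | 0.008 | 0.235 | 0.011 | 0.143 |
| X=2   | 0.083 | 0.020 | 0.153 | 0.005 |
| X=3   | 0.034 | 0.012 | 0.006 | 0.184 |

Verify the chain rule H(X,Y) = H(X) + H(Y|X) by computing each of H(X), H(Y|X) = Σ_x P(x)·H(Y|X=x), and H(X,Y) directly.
H(X) = 1.8697 bits, H(Y|X) = 1.2203 bits, H(X,Y) = 3.0901 bits

Marginal of X (row sums):
  P(X=0) = 0.070 + 0.001 + 0.029 + 0.006 = 0.106
  P(X=1) = 0.008 + 0.235 + 0.011 + 0.143 = 0.397
  P(X=2) = 0.083 + 0.020 + 0.153 + 0.005 = 0.261
  P(X=3) = 0.034 + 0.012 + 0.006 + 0.184 = 0.236
H(X) = -[0.106·log₂(0.106) + 0.397·log₂(0.397) + 0.261·log₂(0.261) + 0.236·log₂(0.236)]
  = 0.34321 + 0.52912 + 0.50579 + 0.49162 = 1.8697 bits

H(Y|X) = Σ_x P(x)·H(Y|X=x):
  X=0: P(X=0) = 0.106, P(Y|X=0) = (35/53, 1/106, 29/106, 3/53) → H(Y|X=0) = 1.20489
  X=1: P(X=1) = 0.397, P(Y|X=1) = (8/397, 235/397, 11/397, 143/397) → H(Y|X=1) = 1.23527
  X=2: P(X=2) = 0.261, P(Y|X=2) = (83/261, 20/261, 17/29, 5/261) → H(Y|X=2) = 1.37060
  X=3: P(X=3) = 0.236, P(Y|X=3) = (17/118, 3/59, 3/118, 46/59) → H(Y|X=3) = 1.03587
H(Y|X) = 0.106·1.20489 + 0.397·1.23527 + 0.261·1.37060 + 0.236·1.03587 = 1.2203 bits

H(X,Y) = -Σ_{x,y} P(x,y) log₂ P(x,y). Per-cell terms -P(x,y)·log₂P(x,y):
  X=0: 0.26856, 0.00997, 0.14813, 0.04428
  X=1: 0.05573, 0.49098, 0.07157, 0.40125
  X=2: 0.29803, 0.11288, 0.41438, 0.03822
  X=3: 0.16586, 0.07657, 0.04428, 0.44937
Sum of the 16 terms: H(X,Y) = 3.0901 bits

Chain rule check:
  H(X) + H(Y|X) = 1.8697 + 1.2203 = 3.0900 bits
  H(X,Y) = 3.0901 bits
✓ Chain rule verified (Δ = 0.0001 is 4-dp rounding noise: each of the three values was rounded independently).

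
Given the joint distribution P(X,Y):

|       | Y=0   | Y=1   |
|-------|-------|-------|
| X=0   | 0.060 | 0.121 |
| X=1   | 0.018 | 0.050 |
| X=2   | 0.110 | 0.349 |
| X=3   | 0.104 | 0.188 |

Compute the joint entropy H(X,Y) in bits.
2.6058 bits

H(X,Y) = -Σ_{x,y} P(x,y) log₂ P(x,y). Per-cell terms -P(x,y)·log₂P(x,y):
  X=0: 0.2435, 0.3687
  X=1: 0.1043, 0.2161
  X=2: 0.3503, 0.5300
  X=3: 0.3396, 0.4533
Sum of the 8 terms: H(X,Y) = 2.6058 bits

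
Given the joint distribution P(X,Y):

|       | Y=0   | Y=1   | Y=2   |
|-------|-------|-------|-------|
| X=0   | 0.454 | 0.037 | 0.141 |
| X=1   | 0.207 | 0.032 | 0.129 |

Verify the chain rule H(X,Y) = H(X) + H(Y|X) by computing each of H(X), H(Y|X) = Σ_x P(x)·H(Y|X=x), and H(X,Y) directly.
H(X) = 0.9491 bits, H(Y|X) = 1.1530 bits, H(X,Y) = 2.1021 bits

Marginal of X (row sums):
  P(X=0) = 0.454 + 0.037 + 0.141 = 0.632
  P(X=1) = 0.207 + 0.032 + 0.129 = 0.368
H(X) = -[0.632·log₂(0.632) + 0.368·log₂(0.368)]
  = 0.4184 + 0.5307 = 0.9491 bits

H(Y|X) = Σ_x P(x)·H(Y|X=x):
  X=0: P(X=0) = 0.632, P(Y|X=0) = (227/316, 37/632, 141/632) → H(Y|X=0) = 1.0654
  X=1: P(X=1) = 0.368, P(Y|X=1) = (9/16, 2/23, 129/368) → H(Y|X=1) = 1.3035
H(Y|X) = 0.632·1.0654 + 0.368·1.3035 = 1.1530 bits

H(X,Y) = -Σ_{x,y} P(x,y) log₂ P(x,y). Per-cell terms -P(x,y)·log₂P(x,y):
  X=0: 0.5172, 0.1760, 0.3985
  X=1: 0.4704, 0.1589, 0.3811
Sum of the 6 terms: H(X,Y) = 2.1021 bits

Chain rule check:
  H(X) + H(Y|X) = 0.9491 + 1.1530 = 2.1021 bits
  H(X,Y) = 2.1021 bits
✓ Chain rule verified.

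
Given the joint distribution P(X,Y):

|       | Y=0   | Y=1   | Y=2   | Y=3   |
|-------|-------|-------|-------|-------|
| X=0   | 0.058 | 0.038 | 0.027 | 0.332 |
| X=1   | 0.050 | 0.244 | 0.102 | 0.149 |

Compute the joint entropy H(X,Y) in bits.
2.5442 bits

H(X,Y) = -Σ_{x,y} P(x,y) log₂ P(x,y). Per-cell terms -P(x,y)·log₂P(x,y):
  X=0: 0.2383, 0.1793, 0.1407, 0.5281
  X=1: 0.2161, 0.4966, 0.3359, 0.4092
Sum of the 8 terms: H(X,Y) = 2.5442 bits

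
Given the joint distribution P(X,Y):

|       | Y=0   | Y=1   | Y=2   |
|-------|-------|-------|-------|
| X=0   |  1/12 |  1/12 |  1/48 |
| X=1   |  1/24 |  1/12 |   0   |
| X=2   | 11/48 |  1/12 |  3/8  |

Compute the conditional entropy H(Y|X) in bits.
1.3207 bits

H(Y|X) = H(X,Y) - H(X)

H(X,Y) = -Σ_{x,y} P(x,y) log₂ P(x,y). Per-cell terms -P(x,y)·log₂P(x,y):
  X=0: 0.298747, 0.298747, 0.116353
  X=1: 0.191040, 0.298747, 0.000000
  X=2: 0.487101, 0.298747, 0.530639
  (cells with P = 0 contribute 0)
Sum of the 9 terms: H(X,Y) = 2.52012 bits

Marginal of X (row sums):
  P(X=0) = 1/12 + 1/12 + 1/48 = 3/16
  P(X=1) = 1/24 + 1/12 + 0 = 1/8
  P(X=2) = 11/48 + 1/12 + 3/8 = 11/16
H(X) = -[(3/16)·log₂(3/16) + (1/8)·log₂(1/8) + (11/16)·log₂(11/16)]
  = 0.452820 + 0.375000 + 0.371641 = 1.19946 bits

H(Y|X) = H(X,Y) - H(X) = 2.52012 - 1.19946 = 1.3207 bits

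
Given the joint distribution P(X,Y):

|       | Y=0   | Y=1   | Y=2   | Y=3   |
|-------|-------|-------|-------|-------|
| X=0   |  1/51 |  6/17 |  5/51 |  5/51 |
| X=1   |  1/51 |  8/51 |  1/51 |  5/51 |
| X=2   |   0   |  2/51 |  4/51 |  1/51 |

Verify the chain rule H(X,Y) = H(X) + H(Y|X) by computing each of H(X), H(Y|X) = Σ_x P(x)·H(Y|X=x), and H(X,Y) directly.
H(X) = 1.3756 bits, H(Y|X) = 1.4755 bits, H(X,Y) = 2.8511 bits

Marginal of X (row sums):
  P(X=0) = 1/51 + 6/17 + 5/51 + 5/51 = 29/51
  P(X=1) = 1/51 + 8/51 + 1/51 + 5/51 = 5/17
  P(X=2) = 0 + 2/51 + 4/51 + 1/51 = 7/51
H(X) = -[(29/51)·log₂(29/51) + (5/17)·log₂(5/17) + (7/51)·log₂(7/51)]
  = 0.46312 + 0.51927 + 0.39324 = 1.3756 bits

H(Y|X) = Σ_x P(x)·H(Y|X=x):
  X=0: P(X=0) = 29/51, P(Y|X=0) = (1/29, 18/29, 5/29, 5/29) → H(Y|X=0) = 1.46909
  X=1: P(X=1) = 5/17, P(Y|X=1) = (1/15, 8/15, 1/15, 1/3) → H(Y|X=1) = 1.53291
  X=2: P(X=2) = 7/51, P(Y|X=2) = (0, 2/7, 4/7, 1/7) → H(Y|X=2) = 1.37878
H(Y|X) = (29/51)·1.46909 + (5/17)·1.53291 + (7/51)·1.37878 = 1.4755 bits

H(X,Y) = -Σ_{x,y} P(x,y) log₂ P(x,y). Per-cell terms -P(x,y)·log₂P(x,y):
  X=0: 0.11122, 0.53029, 0.32848, 0.32848
  X=1: 0.11122, 0.41920, 0.11122, 0.32848
  X=2: 0.00000, 0.18323, 0.28803, 0.11122
  (cells with P = 0 contribute 0)
Sum of the 12 terms: H(X,Y) = 2.8511 bits

Chain rule check:
  H(X) + H(Y|X) = 1.3756 + 1.4755 = 2.8511 bits
  H(X,Y) = 2.8511 bits
✓ Chain rule verified.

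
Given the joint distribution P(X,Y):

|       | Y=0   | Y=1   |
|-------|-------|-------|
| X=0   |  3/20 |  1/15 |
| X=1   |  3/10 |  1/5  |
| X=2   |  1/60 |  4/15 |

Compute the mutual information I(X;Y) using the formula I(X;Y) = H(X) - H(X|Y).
0.2269 bits

I(X;Y) = H(X) - H(X|Y)

Marginal of X (row sums):
  P(X=0) = 3/20 + 1/15 = 13/60
  P(X=1) = 3/10 + 1/5 = 1/2
  P(X=2) = 1/60 + 4/15 = 17/60
H(X) = -[(13/60)·log₂(13/60) + (1/2)·log₂(1/2) + (17/60)·log₂(17/60)]
  = 0.478064 + 0.500000 + 0.515505 = 1.49357 bits

Marginal of Y (column sums):
  P(Y=0) = 3/20 + 3/10 + 1/60 = 7/15
  P(Y=1) = 1/15 + 1/5 + 4/15 = 8/15
H(X|Y) = Σ_y P(y)·H(X|Y=y):
  Y=0: P(Y=0) = 7/15, P(X|Y=0) = (9/28, 9/14, 1/28) → H(X|Y=0) = 1.107784
  Y=1: P(Y=1) = 8/15, P(X|Y=1) = (1/8, 3/8, 1/2) → H(X|Y=1) = 1.405639
H(X|Y) = (7/15)·1.107784 + (8/15)·1.405639 = 1.26664 bits

I(X;Y) = H(X) - H(X|Y) = 1.49357 - 1.26664 = 0.2269 bits

Cross-check via I(X;Y) = H(X) + H(Y) - H(X,Y): computing H(Y) from the column sums and H(X,Y) from the 6 cells in the same way gives H(Y) = 0.99679 bits and H(X,Y) = 2.26343 bits, so
I(X;Y) = 1.49357 + 0.99679 - 2.26343 = 0.2269 bits ✓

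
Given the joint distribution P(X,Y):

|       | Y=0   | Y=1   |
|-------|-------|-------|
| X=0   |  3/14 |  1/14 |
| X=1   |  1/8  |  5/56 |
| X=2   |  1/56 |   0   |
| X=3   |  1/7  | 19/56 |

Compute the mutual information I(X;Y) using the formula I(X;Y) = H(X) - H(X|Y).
0.1355 bits

I(X;Y) = H(X) - H(X|Y)

Marginal of X (row sums):
  P(X=0) = 3/14 + 1/14 = 2/7
  P(X=1) = 1/8 + 5/56 = 3/14
  P(X=2) = 1/56 + 0 = 1/56
  P(X=3) = 1/7 + 19/56 = 27/56
H(X) = -[(2/7)·log₂(2/7) + (3/14)·log₂(3/14) + (1/56)·log₂(1/56) + (27/56)·log₂(27/56)]
  = 0.516387 + 0.476227 + 0.103703 + 0.507440 = 1.60376 bits

Marginal of Y (column sums):
  P(Y=0) = 3/14 + 1/8 + 1/56 + 1/7 = 1/2
  P(Y=1) = 1/14 + 5/56 + 0 + 19/56 = 1/2
H(X|Y) = Σ_y P(y)·H(X|Y=y):
  Y=0: P(Y=0) = 1/2, P(X|Y=0) = (3/7, 1/4, 1/28, 2/7) → H(X|Y=0) = 1.711961
  Y=1: P(Y=1) = 1/2, P(X|Y=1) = (1/7, 5/28, 0, 19/28) → H(X|Y=1) = 1.224488
H(X|Y) = (1/2)·1.711961 + (1/2)·1.224488 = 1.46822 bits

I(X;Y) = H(X) - H(X|Y) = 1.60376 - 1.46822 = 0.1355 bits

Cross-check via I(X;Y) = H(X) + H(Y) - H(X,Y): computing H(Y) from the column sums and H(X,Y) from the 8 cells in the same way gives H(Y) = 1.00000 bits and H(X,Y) = 2.46822 bits, so
I(X;Y) = 1.60376 + 1.00000 - 2.46822 = 0.1355 bits ✓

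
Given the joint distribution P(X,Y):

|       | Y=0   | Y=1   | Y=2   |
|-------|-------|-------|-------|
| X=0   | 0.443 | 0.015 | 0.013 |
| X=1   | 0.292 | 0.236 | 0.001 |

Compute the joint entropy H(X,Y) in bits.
1.7129 bits

H(X,Y) = -Σ_{x,y} P(x,y) log₂ P(x,y). Per-cell terms -P(x,y)·log₂P(x,y):
  X=0: 0.5204, 0.0909, 0.0814
  X=1: 0.5186, 0.4916, 0.0100
Sum of the 6 terms: H(X,Y) = 1.7129 bits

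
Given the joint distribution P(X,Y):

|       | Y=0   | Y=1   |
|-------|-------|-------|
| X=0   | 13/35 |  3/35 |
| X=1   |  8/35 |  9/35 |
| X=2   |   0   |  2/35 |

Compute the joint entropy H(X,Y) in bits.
2.0610 bits

H(X,Y) = -Σ_{x,y} P(x,y) log₂ P(x,y). Per-cell terms -P(x,y)·log₂P(x,y):
  X=0: 0.5307, 0.3038
  X=1: 0.4867, 0.5038
  X=2: 0.0000, 0.2360
  (cells with P = 0 contribute 0)
Sum of the 6 terms: H(X,Y) = 2.0610 bits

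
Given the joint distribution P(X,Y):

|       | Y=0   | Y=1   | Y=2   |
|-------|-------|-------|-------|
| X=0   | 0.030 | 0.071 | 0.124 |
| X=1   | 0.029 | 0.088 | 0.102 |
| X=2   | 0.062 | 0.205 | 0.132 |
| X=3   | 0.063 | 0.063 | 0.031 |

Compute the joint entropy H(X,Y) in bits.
3.3497 bits

H(X,Y) = -Σ_{x,y} P(x,y) log₂ P(x,y). Per-cell terms -P(x,y)·log₂P(x,y):
  X=0: 0.1518, 0.2709, 0.3734
  X=1: 0.1481, 0.3086, 0.3359
  X=2: 0.2487, 0.4687, 0.3856
  X=3: 0.2513, 0.2513, 0.1554
Sum of the 12 terms: H(X,Y) = 3.3497 bits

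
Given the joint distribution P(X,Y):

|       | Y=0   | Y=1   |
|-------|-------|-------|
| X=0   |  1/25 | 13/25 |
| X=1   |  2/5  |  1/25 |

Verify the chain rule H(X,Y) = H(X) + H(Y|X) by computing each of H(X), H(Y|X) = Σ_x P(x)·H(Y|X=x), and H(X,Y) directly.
H(X) = 0.9896 bits, H(Y|X) = 0.4013 bits, H(X,Y) = 1.3909 bits

Marginal of X (row sums):
  P(X=0) = 1/25 + 13/25 = 14/25
  P(X=1) = 2/5 + 1/25 = 11/25
H(X) = -[(14/25)·log₂(14/25) + (11/25)·log₂(11/25)]
  = 0.468441 + 0.521147 = 0.9896 bits

H(Y|X) = Σ_x P(x)·H(Y|X=x):
  X=0: P(X=0) = 14/25, P(Y|X=0) = (1/14, 13/14) → H(Y|X=0) = 0.371232
  X=1: P(X=1) = 11/25, P(Y|X=1) = (10/11, 1/11) → H(Y|X=1) = 0.439497
H(Y|X) = (14/25)·0.371232 + (11/25)·0.439497 = 0.4013 bits

H(X,Y) = -Σ_{x,y} P(x,y) log₂ P(x,y). Per-cell terms -P(x,y)·log₂P(x,y):
  X=0: 0.185754, 0.490577
  X=1: 0.528771, 0.185754
Sum of the 4 terms: H(X,Y) = 1.3909 bits

Chain rule check:
  H(X) + H(Y|X) = 0.9896 + 0.4013 = 1.3909 bits
  H(X,Y) = 1.3909 bits
✓ Chain rule verified.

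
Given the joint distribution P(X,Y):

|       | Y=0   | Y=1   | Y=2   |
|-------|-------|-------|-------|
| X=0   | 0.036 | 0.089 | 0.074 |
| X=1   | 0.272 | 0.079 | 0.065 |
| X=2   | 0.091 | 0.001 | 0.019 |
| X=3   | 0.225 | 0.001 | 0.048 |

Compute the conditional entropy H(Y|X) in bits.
1.1018 bits

H(Y|X) = H(X,Y) - H(X)

H(X,Y) = -Σ_{x,y} P(x,y) log₂ P(x,y). Per-cell terms -P(x,y)·log₂P(x,y):
  X=0: 0.17265, 0.31061, 0.27797
  X=1: 0.51090, 0.28930, 0.25632
  X=2: 0.31468, 0.00997, 0.10864
  X=3: 0.48420, 0.00997, 0.21028
Sum of the 12 terms: H(X,Y) = 2.9555 bits

Marginal of X (row sums):
  P(X=0) = 0.036 + 0.089 + 0.074 = 0.199
  P(X=1) = 0.272 + 0.079 + 0.065 = 0.416
  P(X=2) = 0.091 + 0.001 + 0.019 = 0.111
  P(X=3) = 0.225 + 0.001 + 0.048 = 0.274
H(X) = -[0.199·log₂(0.199) + 0.416·log₂(0.416) + 0.111·log₂(0.111) + 0.274·log₂(0.274)]
  = 0.46350 + 0.52638 + 0.35202 + 0.51176 = 1.8537 bits

H(Y|X) = H(X,Y) - H(X) = 2.9555 - 1.8537 = 1.1018 bits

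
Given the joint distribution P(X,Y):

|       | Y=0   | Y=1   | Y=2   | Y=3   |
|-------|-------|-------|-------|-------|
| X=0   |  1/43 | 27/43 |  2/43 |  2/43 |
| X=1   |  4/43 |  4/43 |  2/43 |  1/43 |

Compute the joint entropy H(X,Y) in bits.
1.9290 bits

H(X,Y) = -Σ_{x,y} P(x,y) log₂ P(x,y). Per-cell terms -P(x,y)·log₂P(x,y):
  X=0: 0.12619, 0.42156, 0.20587, 0.20587
  X=1: 0.31872, 0.31872, 0.20587, 0.12619
Sum of the 8 terms: H(X,Y) = 1.9290 bits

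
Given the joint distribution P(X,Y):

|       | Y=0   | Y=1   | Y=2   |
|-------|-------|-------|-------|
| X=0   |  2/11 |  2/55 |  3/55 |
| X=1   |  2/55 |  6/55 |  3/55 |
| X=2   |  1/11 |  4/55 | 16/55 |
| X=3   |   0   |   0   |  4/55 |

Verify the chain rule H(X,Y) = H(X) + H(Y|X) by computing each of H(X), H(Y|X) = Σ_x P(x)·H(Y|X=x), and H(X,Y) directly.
H(X) = 1.7677 bits, H(Y|X) = 1.2165 bits, H(X,Y) = 2.9841 bits

Marginal of X (row sums):
  P(X=0) = 2/11 + 2/55 + 3/55 = 3/11
  P(X=1) = 2/55 + 6/55 + 3/55 = 1/5
  P(X=2) = 1/11 + 4/55 + 16/55 = 5/11
  P(X=3) = 0 + 0 + 4/55 = 4/55
H(X) = -[(3/11)·log₂(3/11) + (1/5)·log₂(1/5) + (5/11)·log₂(5/11) + (4/55)·log₂(4/55)]
  = 0.51122 + 0.46439 + 0.51705 + 0.27501 = 1.7677 bits

H(Y|X) = Σ_x P(x)·H(Y|X=x):
  X=0: P(X=0) = 3/11, P(Y|X=0) = (2/3, 2/15, 1/5) → H(Y|X=0) = 1.24195
  X=1: P(X=1) = 1/5, P(Y|X=1) = (2/11, 6/11, 3/11) → H(Y|X=1) = 1.43537
  X=2: P(X=2) = 5/11, P(Y|X=2) = (1/5, 4/25, 16/25) → H(Y|X=2) = 1.29947
  X=3: P(X=3) = 4/55, P(Y|X=3) = (0, 0, 1) → H(Y|X=3) = 0.00000
H(Y|X) = (3/11)·1.24195 + (1/5)·1.43537 + (5/11)·1.29947 + (4/55)·0.00000 = 1.2165 bits

H(X,Y) = -Σ_{x,y} P(x,y) log₂ P(x,y). Per-cell terms -P(x,y)·log₂P(x,y):
  X=0: 0.44717, 0.17387, 0.22889
  X=1: 0.17387, 0.34870, 0.22889
  X=2: 0.31449, 0.27501, 0.51821
  X=3: 0.00000, 0.00000, 0.27501
  (cells with P = 0 contribute 0)
Sum of the 12 terms: H(X,Y) = 2.9841 bits

Chain rule check:
  H(X) + H(Y|X) = 1.7677 + 1.2165 = 2.9842 bits
  H(X,Y) = 2.9841 bits
✓ Chain rule verified (Δ = 0.0001 is 4-dp rounding noise: each of the three values was rounded independently).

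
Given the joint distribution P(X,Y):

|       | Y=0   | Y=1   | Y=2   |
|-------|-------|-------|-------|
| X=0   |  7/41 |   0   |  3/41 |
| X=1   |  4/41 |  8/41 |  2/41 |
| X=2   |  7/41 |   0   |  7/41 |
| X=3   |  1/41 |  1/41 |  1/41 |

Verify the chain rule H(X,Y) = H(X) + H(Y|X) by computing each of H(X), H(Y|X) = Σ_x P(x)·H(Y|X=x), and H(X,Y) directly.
H(X) = 1.8312 bits, H(Y|X) = 1.1432 bits, H(X,Y) = 2.9744 bits

Marginal of X (row sums):
  P(X=0) = 7/41 + 0 + 3/41 = 10/41
  P(X=1) = 4/41 + 8/41 + 2/41 = 14/41
  P(X=2) = 7/41 + 0 + 7/41 = 14/41
  P(X=3) = 1/41 + 1/41 + 1/41 = 3/41
H(X) = -[(10/41)·log₂(10/41) + (14/41)·log₂(14/41) + (14/41)·log₂(14/41) + (3/41)·log₂(3/41)]
  = 0.49649 + 0.52934 + 0.52934 + 0.27604 = 1.8312 bits

H(Y|X) = Σ_x P(x)·H(Y|X=x):
  X=0: P(X=0) = 10/41, P(Y|X=0) = (7/10, 0, 3/10) → H(Y|X=0) = 0.88129
  X=1: P(X=1) = 14/41, P(Y|X=1) = (2/7, 4/7, 1/7) → H(Y|X=1) = 1.37878
  X=2: P(X=2) = 14/41, P(Y|X=2) = (1/2, 0, 1/2) → H(Y|X=2) = 1.00000
  X=3: P(X=3) = 3/41, P(Y|X=3) = (1/3, 1/3, 1/3) → H(Y|X=3) = 1.58496
H(Y|X) = (10/41)·0.88129 + (14/41)·1.37878 + (14/41)·1.00000 + (3/41)·1.58496 = 1.1432 bits

H(X,Y) = -Σ_{x,y} P(x,y) log₂ P(x,y). Per-cell terms -P(x,y)·log₂P(x,y):
  X=0: 0.43540, 0.00000, 0.27604
  X=1: 0.32757, 0.46001, 0.21256
  X=2: 0.43540, 0.00000, 0.43540
  X=3: 0.13067, 0.13067, 0.13067
  (cells with P = 0 contribute 0)
Sum of the 12 terms: H(X,Y) = 2.9744 bits

Chain rule check:
  H(X) + H(Y|X) = 1.8312 + 1.1432 = 2.9744 bits
  H(X,Y) = 2.9744 bits
✓ Chain rule verified.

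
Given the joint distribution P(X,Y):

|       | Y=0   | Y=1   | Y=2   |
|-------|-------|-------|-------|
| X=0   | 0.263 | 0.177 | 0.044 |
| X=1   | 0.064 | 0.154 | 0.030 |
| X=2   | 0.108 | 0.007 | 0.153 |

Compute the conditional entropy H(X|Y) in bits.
1.2428 bits

H(X|Y) = H(X,Y) - H(Y)

H(X,Y) = -Σ_{x,y} P(x,y) log₂ P(x,y). Per-cell terms -P(x,y)·log₂P(x,y):
  X=0: 0.506766, 0.442178, 0.198280
  X=1: 0.253810, 0.415646, 0.151767
  X=2: 0.346777, 0.050109, 0.414385
Sum of the 9 terms: H(X,Y) = 2.77972 bits

Marginal of Y (column sums):
  P(Y=0) = 0.263 + 0.064 + 0.108 = 0.435
  P(Y=1) = 0.177 + 0.154 + 0.007 = 0.338
  P(Y=2) = 0.044 + 0.030 + 0.153 = 0.227
H(Y) = -[0.435·log₂(0.435) + 0.338·log₂(0.338) + 0.227·log₂(0.227)]
  = 0.522397 + 0.528938 + 0.485607 = 1.53694 bits

H(X|Y) = H(X,Y) - H(Y) = 2.77972 - 1.53694 = 1.2428 bits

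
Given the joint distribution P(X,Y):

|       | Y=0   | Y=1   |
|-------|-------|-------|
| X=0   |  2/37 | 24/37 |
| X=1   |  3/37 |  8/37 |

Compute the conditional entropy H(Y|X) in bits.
0.5262 bits

H(Y|X) = H(X,Y) - H(X)

H(X,Y) = -Σ_{x,y} P(x,y) log₂ P(x,y). Per-cell terms -P(x,y)·log₂P(x,y):
  X=0: 0.2275, 0.4051
  X=1: 0.2939, 0.4777
Sum of the 4 terms: H(X,Y) = 1.4042 bits

Marginal of X (row sums):
  P(X=0) = 2/37 + 24/37 = 26/37
  P(X=1) = 3/37 + 8/37 = 11/37
H(X) = -[(26/37)·log₂(26/37) + (11/37)·log₂(11/37)]
  = 0.3577 + 0.5203 = 0.8780 bits

H(Y|X) = H(X,Y) - H(X) = 1.4042 - 0.8780 = 0.5262 bits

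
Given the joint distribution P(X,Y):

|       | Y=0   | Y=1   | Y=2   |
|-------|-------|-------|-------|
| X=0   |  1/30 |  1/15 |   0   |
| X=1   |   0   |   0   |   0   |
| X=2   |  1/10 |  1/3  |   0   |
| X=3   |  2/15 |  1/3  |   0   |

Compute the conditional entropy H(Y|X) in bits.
0.8323 bits

H(Y|X) = H(X,Y) - H(X)

H(X,Y) = -Σ_{x,y} P(x,y) log₂ P(x,y). Per-cell terms -P(x,y)·log₂P(x,y):
  X=0: 0.16356, 0.26046, 0.00000
  X=1: 0.00000, 0.00000, 0.00000
  X=2: 0.33219, 0.52832, 0.00000
  X=3: 0.38759, 0.52832, 0.00000
  (cells with P = 0 contribute 0)
Sum of the 12 terms: H(X,Y) = 2.2004 bits

Marginal of X (row sums):
  P(X=0) = 1/30 + 1/15 + 0 = 1/10
  P(X=1) = 0 + 0 + 0 = 0
  P(X=2) = 1/10 + 1/3 + 0 = 13/30
  P(X=3) = 2/15 + 1/3 + 0 = 7/15
H(X) = -[(1/10)·log₂(1/10) + (13/30)·log₂(13/30) + (7/15)·log₂(7/15)]   (outcomes with P = 0 contribute 0)
  = 0.33219 + 0.52280 + 0.51312 = 1.3681 bits

H(Y|X) = H(X,Y) - H(X) = 2.2004 - 1.3681 = 0.8323 bits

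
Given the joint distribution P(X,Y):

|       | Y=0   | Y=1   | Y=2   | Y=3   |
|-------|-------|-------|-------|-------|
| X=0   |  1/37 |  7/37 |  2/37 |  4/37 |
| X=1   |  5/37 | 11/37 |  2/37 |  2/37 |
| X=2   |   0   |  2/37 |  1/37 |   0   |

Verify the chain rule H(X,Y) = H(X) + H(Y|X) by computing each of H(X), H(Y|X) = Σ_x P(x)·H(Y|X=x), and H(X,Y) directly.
H(X) = 1.3041 bits, H(Y|X) = 1.5995 bits, H(X,Y) = 2.9036 bits

Marginal of X (row sums):
  P(X=0) = 1/37 + 7/37 + 2/37 + 4/37 = 14/37
  P(X=1) = 5/37 + 11/37 + 2/37 + 2/37 = 20/37
  P(X=2) = 0 + 2/37 + 1/37 + 0 = 3/37
H(X) = -[(14/37)·log₂(14/37) + (20/37)·log₂(20/37) + (3/37)·log₂(3/37)]
  = 0.5305 + 0.4797 + 0.2939 = 1.3041 bits

H(Y|X) = Σ_x P(x)·H(Y|X=x):
  X=0: P(X=0) = 14/37, P(Y|X=0) = (1/14, 1/2, 1/7, 2/7) → H(Y|X=0) = 1.6894
  X=1: P(X=1) = 20/37, P(Y|X=1) = (1/4, 11/20, 1/10, 1/10) → H(Y|X=1) = 1.6388
  X=2: P(X=2) = 3/37, P(Y|X=2) = (0, 2/3, 1/3, 0) → H(Y|X=2) = 0.9183
H(Y|X) = (14/37)·1.6894 + (20/37)·1.6388 + (3/37)·0.9183 = 1.5995 bits

H(X,Y) = -Σ_{x,y} P(x,y) log₂ P(x,y). Per-cell terms -P(x,y)·log₂P(x,y):
  X=0: 0.1408, 0.4545, 0.2275, 0.3470
  X=1: 0.3902, 0.5203, 0.2275, 0.2275
  X=2: 0.0000, 0.2275, 0.1408, 0.0000
  (cells with P = 0 contribute 0)
Sum of the 12 terms: H(X,Y) = 2.9036 bits

Chain rule check:
  H(X) + H(Y|X) = 1.3041 + 1.5995 = 2.9036 bits
  H(X,Y) = 2.9036 bits
✓ Chain rule verified.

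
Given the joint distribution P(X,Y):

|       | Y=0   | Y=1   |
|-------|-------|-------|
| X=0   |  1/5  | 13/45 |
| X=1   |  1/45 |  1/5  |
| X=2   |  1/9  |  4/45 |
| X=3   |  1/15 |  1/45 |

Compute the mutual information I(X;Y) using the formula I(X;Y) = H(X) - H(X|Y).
0.1192 bits

I(X;Y) = H(X) - H(X|Y)

Marginal of X (row sums):
  P(X=0) = 1/5 + 13/45 = 22/45
  P(X=1) = 1/45 + 1/5 = 2/9
  P(X=2) = 1/9 + 4/45 = 1/5
  P(X=3) = 1/15 + 1/45 = 4/45
H(X) = -[(22/45)·log₂(22/45) + (2/9)·log₂(2/9) + (1/5)·log₂(1/5) + (4/45)·log₂(4/45)]
  = 0.504739 + 0.482206 + 0.464386 + 0.310387 = 1.76172 bits

Marginal of Y (column sums):
  P(Y=0) = 1/5 + 1/45 + 1/9 + 1/15 = 2/5
  P(Y=1) = 13/45 + 1/5 + 4/45 + 1/45 = 3/5
H(X|Y) = Σ_y P(y)·H(X|Y=y):
  Y=0: P(Y=0) = 2/5, P(X|Y=0) = (1/2, 1/18, 5/18, 1/6) → H(X|Y=0) = 1.675822
  Y=1: P(Y=1) = 3/5, P(X|Y=1) = (13/27, 1/3, 4/27, 1/27) → H(X|Y=1) = 1.620256
H(X|Y) = (2/5)·1.675822 + (3/5)·1.620256 = 1.64248 bits

I(X;Y) = H(X) - H(X|Y) = 1.76172 - 1.64248 = 0.1192 bits

Cross-check via I(X;Y) = H(X) + H(Y) - H(X,Y): computing H(Y) from the column sums and H(X,Y) from the 8 cells in the same way gives H(Y) = 0.97095 bits and H(X,Y) = 2.61343 bits, so
I(X;Y) = 1.76172 + 0.97095 - 2.61343 = 0.1192 bits ✓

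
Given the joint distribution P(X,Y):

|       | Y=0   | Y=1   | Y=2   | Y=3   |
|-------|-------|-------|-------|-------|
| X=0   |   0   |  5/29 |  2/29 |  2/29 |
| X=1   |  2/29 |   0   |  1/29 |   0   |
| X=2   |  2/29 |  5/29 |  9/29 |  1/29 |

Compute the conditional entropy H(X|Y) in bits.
1.0085 bits

H(X|Y) = H(X,Y) - H(Y)

H(X,Y) = -Σ_{x,y} P(x,y) log₂ P(x,y). Per-cell terms -P(x,y)·log₂P(x,y):
  X=0: 0.00000, 0.43725, 0.26607, 0.26607
  X=1: 0.26607, 0.00000, 0.16752, 0.00000
  X=2: 0.26607, 0.43725, 0.52388, 0.16752
  (cells with P = 0 contribute 0)
Sum of the 12 terms: H(X,Y) = 2.7977 bits

Marginal of Y (column sums):
  P(Y=0) = 0 + 2/29 + 2/29 = 4/29
  P(Y=1) = 5/29 + 0 + 5/29 = 10/29
  P(Y=2) = 2/29 + 1/29 + 9/29 = 12/29
  P(Y=3) = 2/29 + 0 + 1/29 = 3/29
H(Y) = -[(4/29)·log₂(4/29) + (10/29)·log₂(10/29) + (12/29)·log₂(12/29) + (3/29)·log₂(3/29)]
  = 0.39420 + 0.52967 + 0.52677 + 0.33859 = 1.7892 bits

H(X|Y) = H(X,Y) - H(Y) = 2.7977 - 1.7892 = 1.0085 bits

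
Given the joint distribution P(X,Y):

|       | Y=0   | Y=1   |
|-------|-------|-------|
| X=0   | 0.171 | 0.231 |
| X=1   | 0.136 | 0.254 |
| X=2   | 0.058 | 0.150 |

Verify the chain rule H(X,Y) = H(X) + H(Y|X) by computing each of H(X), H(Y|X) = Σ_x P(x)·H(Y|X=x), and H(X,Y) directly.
H(X) = 1.5295 bits, H(Y|X) = 0.9370 bits, H(X,Y) = 2.4665 bits

Marginal of X (row sums):
  P(X=0) = 0.171 + 0.231 = 0.402
  P(X=1) = 0.136 + 0.254 = 0.390
  P(X=2) = 0.058 + 0.150 = 0.208
H(X) = -[0.402·log₂(0.402) + 0.390·log₂(0.390) + 0.208·log₂(0.208)]
  = 0.5285 + 0.5298 + 0.4712 = 1.5295 bits

H(Y|X) = Σ_x P(x)·H(Y|X=x):
  X=0: P(X=0) = 0.402, P(Y|X=0) = (57/134, 77/134) → H(Y|X=0) = 0.9839
  X=1: P(X=1) = 0.390, P(Y|X=1) = (68/195, 127/195) → H(Y|X=1) = 0.9329
  X=2: P(X=2) = 0.208, P(Y|X=2) = (29/104, 75/104) → H(Y|X=2) = 0.8539
H(Y|X) = 0.402·0.9839 + 0.390·0.9329 + 0.208·0.8539 = 0.9370 bits

H(X,Y) = -Σ_{x,y} P(x,y) log₂ P(x,y). Per-cell terms -P(x,y)·log₂P(x,y):
  X=0: 0.4357, 0.4883
  X=1: 0.3915, 0.5022
  X=2: 0.2383, 0.4105
Sum of the 6 terms: H(X,Y) = 2.4665 bits

Chain rule check:
  H(X) + H(Y|X) = 1.5295 + 0.9370 = 2.4665 bits
  H(X,Y) = 2.4665 bits
✓ Chain rule verified.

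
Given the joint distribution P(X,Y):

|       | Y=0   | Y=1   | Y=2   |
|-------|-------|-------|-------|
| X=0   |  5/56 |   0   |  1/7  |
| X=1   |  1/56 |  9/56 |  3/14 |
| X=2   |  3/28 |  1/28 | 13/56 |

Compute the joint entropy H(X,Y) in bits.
2.7221 bits

H(X,Y) = -Σ_{x,y} P(x,y) log₂ P(x,y). Per-cell terms -P(x,y)·log₂P(x,y):
  X=0: 0.31120, 0.00000, 0.40105
  X=1: 0.10370, 0.42387, 0.47623
  X=2: 0.34526, 0.17169, 0.48911
  (cells with P = 0 contribute 0)
Sum of the 9 terms: H(X,Y) = 2.7221 bits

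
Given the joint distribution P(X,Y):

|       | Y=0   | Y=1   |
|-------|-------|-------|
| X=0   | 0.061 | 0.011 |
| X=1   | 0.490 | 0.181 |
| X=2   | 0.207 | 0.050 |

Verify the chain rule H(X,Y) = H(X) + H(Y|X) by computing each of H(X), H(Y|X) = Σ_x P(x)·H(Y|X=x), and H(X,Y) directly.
H(X) = 1.1633 bits, H(Y|X) = 0.7915 bits, H(X,Y) = 1.9548 bits

Marginal of X (row sums):
  P(X=0) = 0.061 + 0.011 = 0.072
  P(X=1) = 0.490 + 0.181 = 0.671
  P(X=2) = 0.207 + 0.050 = 0.257
H(X) = -[0.072·log₂(0.072) + 0.671·log₂(0.671) + 0.257·log₂(0.257)]
  = 0.2733 + 0.3862 + 0.5038 = 1.1633 bits

H(Y|X) = Σ_x P(x)·H(Y|X=x):
  X=0: P(X=0) = 0.072, P(Y|X=0) = (61/72, 11/72) → H(Y|X=0) = 0.6167
  X=1: P(X=1) = 0.671, P(Y|X=1) = (490/671, 181/671) → H(Y|X=1) = 0.8411
  X=2: P(X=2) = 0.257, P(Y|X=2) = (207/257, 50/257) → H(Y|X=2) = 0.7109
H(Y|X) = 0.072·0.6167 + 0.671·0.8411 + 0.257·0.7109 = 0.7915 bits

H(X,Y) = -Σ_{x,y} P(x,y) log₂ P(x,y). Per-cell terms -P(x,y)·log₂P(x,y):
  X=0: 0.2461, 0.0716
  X=1: 0.5043, 0.4463
  X=2: 0.4704, 0.2161
Sum of the 6 terms: H(X,Y) = 1.9548 bits

Chain rule check:
  H(X) + H(Y|X) = 1.1633 + 0.7915 = 1.9548 bits
  H(X,Y) = 1.9548 bits
✓ Chain rule verified.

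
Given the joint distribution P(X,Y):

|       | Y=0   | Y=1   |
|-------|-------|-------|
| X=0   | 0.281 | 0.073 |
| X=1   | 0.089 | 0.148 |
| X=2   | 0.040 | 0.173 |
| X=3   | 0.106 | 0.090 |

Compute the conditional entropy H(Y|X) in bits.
0.8297 bits

H(Y|X) = H(X,Y) - H(X)

H(X,Y) = -Σ_{x,y} P(x,y) log₂ P(x,y). Per-cell terms -P(x,y)·log₂P(x,y):
  X=0: 0.514612, 0.275645
  X=1: 0.310615, 0.407937
  X=2: 0.185754, 0.437890
  X=3: 0.343214, 0.312654
Sum of the 8 terms: H(X,Y) = 2.78832 bits

Marginal of X (row sums):
  P(X=0) = 0.281 + 0.073 = 0.354
  P(X=1) = 0.089 + 0.148 = 0.237
  P(X=2) = 0.040 + 0.173 = 0.213
  P(X=3) = 0.106 + 0.090 = 0.196
H(X) = -[0.354·log₂(0.354) + 0.237·log₂(0.237) + 0.213·log₂(0.213) + 0.196·log₂(0.196)]
  = 0.530355 + 0.492259 + 0.475219 + 0.460811 = 1.95864 bits

H(Y|X) = H(X,Y) - H(X) = 2.78832 - 1.95864 = 0.8297 bits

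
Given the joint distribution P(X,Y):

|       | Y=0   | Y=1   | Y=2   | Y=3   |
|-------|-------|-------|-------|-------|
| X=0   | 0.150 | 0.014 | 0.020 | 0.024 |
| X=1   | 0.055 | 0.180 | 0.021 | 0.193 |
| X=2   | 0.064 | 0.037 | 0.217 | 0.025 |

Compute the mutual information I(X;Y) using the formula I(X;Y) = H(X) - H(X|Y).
0.4864 bits

I(X;Y) = H(X) - H(X|Y)

Marginal of X (row sums):
  P(X=0) = 0.150 + 0.014 + 0.020 + 0.024 = 0.208
  P(X=1) = 0.055 + 0.180 + 0.021 + 0.193 = 0.449
  P(X=2) = 0.064 + 0.037 + 0.217 + 0.025 = 0.343
H(X) = -[0.208·log₂(0.208) + 0.449·log₂(0.449) + 0.343·log₂(0.343)]
  = 0.47119 + 0.51869 + 0.52950 = 1.51938 bits

Marginal of Y (column sums):
  P(Y=0) = 0.150 + 0.055 + 0.064 = 0.269
  P(Y=1) = 0.014 + 0.180 + 0.037 = 0.231
  P(Y=2) = 0.020 + 0.021 + 0.217 = 0.258
  P(Y=3) = 0.024 + 0.193 + 0.025 = 0.242
H(X|Y) = Σ_y P(y)·H(X|Y=y):
  Y=0: P(Y=0) = 0.269, P(X|Y=0) = (150/269, 55/269, 64/269) → H(X|Y=0) = 1.43095
  Y=1: P(Y=1) = 0.231, P(X|Y=1) = (2/33, 60/77, 37/231) → H(X|Y=1) = 0.94878
  Y=2: P(Y=2) = 0.258, P(X|Y=2) = (10/129, 7/86, 217/258) → H(X|Y=2) = 0.79055
  Y=3: P(Y=3) = 0.242, P(X|Y=3) = (12/121, 193/242, 25/242) → H(X|Y=3) = 0.92928
H(X|Y) = 0.269·1.43095 + 0.231·0.94878 + 0.258·0.79055 + 0.242·0.92928 = 1.03294 bits

I(X;Y) = H(X) - H(X|Y) = 1.51938 - 1.03294 = 0.4864 bits

Cross-check via I(X;Y) = H(X) + H(Y) - H(X,Y): computing H(Y) from the column sums and H(X,Y) from the 12 cells in the same way gives H(Y) = 1.99755 bits and H(X,Y) = 3.03049 bits, so
I(X;Y) = 1.51938 + 1.99755 - 3.03049 = 0.4864 bits ✓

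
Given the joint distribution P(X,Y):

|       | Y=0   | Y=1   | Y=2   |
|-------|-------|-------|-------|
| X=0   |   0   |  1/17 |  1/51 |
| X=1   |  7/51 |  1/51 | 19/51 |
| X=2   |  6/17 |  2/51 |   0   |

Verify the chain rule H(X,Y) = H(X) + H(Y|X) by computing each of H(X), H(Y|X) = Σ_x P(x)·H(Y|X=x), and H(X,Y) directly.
H(X) = 1.3034 bits, H(Y|X) = 0.7970 bits, H(X,Y) = 2.1004 bits

Marginal of X (row sums):
  P(X=0) = 0 + 1/17 + 1/51 = 4/51
  P(X=1) = 7/51 + 1/51 + 19/51 = 9/17
  P(X=2) = 6/17 + 2/51 + 0 = 20/51
H(X) = -[(4/51)·log₂(4/51) + (9/17)·log₂(9/17) + (20/51)·log₂(20/51)]
  = 0.288033 + 0.485755 + 0.529607 = 1.3034 bits

H(Y|X) = Σ_x P(x)·H(Y|X=x):
  X=0: P(X=0) = 4/51, P(Y|X=0) = (0, 3/4, 1/4) → H(Y|X=0) = 0.811278
  X=1: P(X=1) = 9/17, P(Y|X=1) = (7/27, 1/27, 19/27) → H(Y|X=1) = 1.037772
  X=2: P(X=2) = 20/51, P(Y|X=2) = (9/10, 1/10, 0) → H(Y|X=2) = 0.468996
H(Y|X) = (4/51)·0.811278 + (9/17)·1.037772 + (20/51)·0.468996 = 0.7970 bits

H(X,Y) = -Σ_{x,y} P(x,y) log₂ P(x,y). Per-cell terms -P(x,y)·log₂P(x,y):
  X=0: 0.000000, 0.240439, 0.111224
  X=1: 0.393245, 0.111224, 0.530695
  X=2: 0.530294, 0.183232, 0.000000
  (cells with P = 0 contribute 0)
Sum of the 9 terms: H(X,Y) = 2.1004 bits

Chain rule check:
  H(X) + H(Y|X) = 1.3034 + 0.7970 = 2.1004 bits
  H(X,Y) = 2.1004 bits
✓ Chain rule verified.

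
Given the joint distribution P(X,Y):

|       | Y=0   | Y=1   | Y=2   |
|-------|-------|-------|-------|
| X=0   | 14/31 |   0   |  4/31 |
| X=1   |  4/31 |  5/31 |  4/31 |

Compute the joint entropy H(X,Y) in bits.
2.0860 bits

H(X,Y) = -Σ_{x,y} P(x,y) log₂ P(x,y). Per-cell terms -P(x,y)·log₂P(x,y):
  X=0: 0.517928, 0.000000, 0.381187
  X=1: 0.381187, 0.424559, 0.381187
  (cells with P = 0 contribute 0)
Sum of the 6 terms: H(X,Y) = 2.0860 bits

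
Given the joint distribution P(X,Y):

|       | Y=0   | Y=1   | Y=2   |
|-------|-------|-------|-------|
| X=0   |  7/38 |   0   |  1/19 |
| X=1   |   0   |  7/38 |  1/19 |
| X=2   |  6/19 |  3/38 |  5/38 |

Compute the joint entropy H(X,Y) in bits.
2.5456 bits

H(X,Y) = -Σ_{x,y} P(x,y) log₂ P(x,y). Per-cell terms -P(x,y)·log₂P(x,y):
  X=0: 0.449579, 0.000000, 0.223575
  X=1: 0.000000, 0.449579, 0.223575
  X=2: 0.525147, 0.289181, 0.385000
  (cells with P = 0 contribute 0)
Sum of the 9 terms: H(X,Y) = 2.5456 bits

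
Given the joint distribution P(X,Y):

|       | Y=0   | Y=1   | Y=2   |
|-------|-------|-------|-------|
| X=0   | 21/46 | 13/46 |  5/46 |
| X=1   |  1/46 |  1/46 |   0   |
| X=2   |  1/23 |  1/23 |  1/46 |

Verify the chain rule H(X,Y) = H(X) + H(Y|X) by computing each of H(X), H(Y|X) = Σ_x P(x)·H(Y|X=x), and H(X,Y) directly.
H(X) = 0.7466 bits, H(Y|X) = 1.3867 bits, H(X,Y) = 2.1333 bits

Marginal of X (row sums):
  P(X=0) = 21/46 + 13/46 + 5/46 = 39/46
  P(X=1) = 1/46 + 1/46 + 0 = 1/23
  P(X=2) = 1/23 + 1/23 + 1/46 = 5/46
H(X) = -[(39/46)·log₂(39/46) + (1/23)·log₂(1/23) + (5/46)·log₂(5/46)]
  = 0.20192 + 0.19668 + 0.34800 = 0.7466 bits

H(Y|X) = Σ_x P(x)·H(Y|X=x):
  X=0: P(X=0) = 39/46, P(Y|X=0) = (7/13, 1/3, 5/39) → H(Y|X=0) = 1.38915
  X=1: P(X=1) = 1/23, P(Y|X=1) = (1/2, 1/2, 0) → H(Y|X=1) = 1.00000
  X=2: P(X=2) = 5/46, P(Y|X=2) = (2/5, 2/5, 1/5) → H(Y|X=2) = 1.52193
H(Y|X) = (39/46)·1.38915 + (1/23)·1.00000 + (5/46)·1.52193 = 1.3867 bits

H(X,Y) = -Σ_{x,y} P(x,y) log₂ P(x,y). Per-cell terms -P(x,y)·log₂P(x,y):
  X=0: 0.51644, 0.51523, 0.34800
  X=1: 0.12008, 0.12008, 0.00000
  X=2: 0.19668, 0.19668, 0.12008
  (cells with P = 0 contribute 0)
Sum of the 9 terms: H(X,Y) = 2.1333 bits

Chain rule check:
  H(X) + H(Y|X) = 0.7466 + 1.3867 = 2.1333 bits
  H(X,Y) = 2.1333 bits
✓ Chain rule verified.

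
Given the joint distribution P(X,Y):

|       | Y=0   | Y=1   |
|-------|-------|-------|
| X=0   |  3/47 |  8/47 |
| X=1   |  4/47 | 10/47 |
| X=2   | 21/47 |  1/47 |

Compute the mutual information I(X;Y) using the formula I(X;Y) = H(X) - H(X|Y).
0.3936 bits

I(X;Y) = H(X) - H(X|Y)

Marginal of X (row sums):
  P(X=0) = 3/47 + 8/47 = 11/47
  P(X=1) = 4/47 + 10/47 = 14/47
  P(X=2) = 21/47 + 1/47 = 22/47
H(X) = -[(11/47)·log₂(11/47) + (14/47)·log₂(14/47) + (22/47)·log₂(22/47)]
  = 0.49036 + 0.52045 + 0.51263 = 1.52344 bits

Marginal of Y (column sums):
  P(Y=0) = 3/47 + 4/47 + 21/47 = 28/47
  P(Y=1) = 8/47 + 10/47 + 1/47 = 19/47
H(X|Y) = Σ_y P(y)·H(X|Y=y):
  Y=0: P(Y=0) = 28/47, P(X|Y=0) = (3/28, 1/7, 3/4) → H(X|Y=0) = 1.05759
  Y=1: P(Y=1) = 19/47, P(X|Y=1) = (8/19, 10/19, 1/19) → H(X|Y=1) = 1.23639
H(X|Y) = (28/47)·1.05759 + (19/47)·1.23639 = 1.12987 bits

I(X;Y) = H(X) - H(X|Y) = 1.52344 - 1.12987 = 0.3936 bits

Cross-check via I(X;Y) = H(X) + H(Y) - H(X,Y): computing H(Y) from the column sums and H(X,Y) from the 6 cells in the same way gives H(Y) = 0.97339 bits and H(X,Y) = 2.10325 bits, so
I(X;Y) = 1.52344 + 0.97339 - 2.10325 = 0.3936 bits ✓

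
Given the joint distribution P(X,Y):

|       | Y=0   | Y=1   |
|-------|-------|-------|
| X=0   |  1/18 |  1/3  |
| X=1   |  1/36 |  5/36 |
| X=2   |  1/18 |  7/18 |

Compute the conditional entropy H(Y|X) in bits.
0.5800 bits

H(Y|X) = H(X,Y) - H(X)

H(X,Y) = -Σ_{x,y} P(x,y) log₂ P(x,y). Per-cell terms -P(x,y)·log₂P(x,y):
  X=0: 0.23166, 0.52832
  X=1: 0.14361, 0.39556
  X=2: 0.23166, 0.52989
Sum of the 6 terms: H(X,Y) = 2.0607 bits

Marginal of X (row sums):
  P(X=0) = 1/18 + 1/3 = 7/18
  P(X=1) = 1/36 + 5/36 = 1/6
  P(X=2) = 1/18 + 7/18 = 4/9
H(X) = -[(7/18)·log₂(7/18) + (1/6)·log₂(1/6) + (4/9)·log₂(4/9)]
  = 0.52989 + 0.43083 + 0.51997 = 1.4807 bits

H(Y|X) = H(X,Y) - H(X) = 2.0607 - 1.4807 = 0.5800 bits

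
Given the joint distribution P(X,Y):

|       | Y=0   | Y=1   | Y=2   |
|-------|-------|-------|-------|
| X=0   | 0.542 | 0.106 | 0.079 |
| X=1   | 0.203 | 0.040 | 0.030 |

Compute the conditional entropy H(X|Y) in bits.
0.8457 bits

H(X|Y) = H(X,Y) - H(Y)

H(X,Y) = -Σ_{x,y} P(x,y) log₂ P(x,y). Per-cell terms -P(x,y)·log₂P(x,y):
  X=0: 0.47893, 0.34321, 0.28930
  X=1: 0.46699, 0.18575, 0.15177
Sum of the 6 terms: H(X,Y) = 1.91595 bits

Marginal of Y (column sums):
  P(Y=0) = 0.542 + 0.203 = 0.745
  P(Y=1) = 0.106 + 0.040 = 0.146
  P(Y=2) = 0.079 + 0.030 = 0.109
H(Y) = -[0.745·log₂(0.745) + 0.146·log₂(0.146) + 0.109·log₂(0.109)]
  = 0.31639 + 0.40529 + 0.34854 = 1.07022 bits

H(X|Y) = H(X,Y) - H(Y) = 1.91595 - 1.07022 = 0.8457 bits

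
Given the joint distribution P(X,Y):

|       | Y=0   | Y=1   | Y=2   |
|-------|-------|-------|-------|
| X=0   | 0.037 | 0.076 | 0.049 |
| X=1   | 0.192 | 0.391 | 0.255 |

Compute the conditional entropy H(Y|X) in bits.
1.5222 bits

H(Y|X) = H(X,Y) - H(X)

H(X,Y) = -Σ_{x,y} P(x,y) log₂ P(x,y). Per-cell terms -P(x,y)·log₂P(x,y):
  X=0: 0.1760, 0.2826, 0.2132
  X=1: 0.4571, 0.5297, 0.5027
Sum of the 6 terms: H(X,Y) = 2.1613 bits

Marginal of X (row sums):
  P(X=0) = 0.037 + 0.076 + 0.049 = 0.162
  P(X=1) = 0.192 + 0.391 + 0.255 = 0.838
H(X) = -[0.162·log₂(0.162) + 0.838·log₂(0.838)]
  = 0.4254 + 0.2137 = 0.6391 bits

H(Y|X) = H(X,Y) - H(X) = 2.1613 - 0.6391 = 1.5222 bits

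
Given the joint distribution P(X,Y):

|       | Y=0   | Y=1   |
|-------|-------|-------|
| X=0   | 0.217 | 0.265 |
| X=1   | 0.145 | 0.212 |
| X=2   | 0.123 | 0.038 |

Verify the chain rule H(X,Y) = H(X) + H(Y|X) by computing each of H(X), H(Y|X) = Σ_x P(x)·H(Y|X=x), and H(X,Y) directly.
H(X) = 1.4622 bits, H(Y|X) = 0.9533 bits, H(X,Y) = 2.4156 bits

Marginal of X (row sums):
  P(X=0) = 0.217 + 0.265 = 0.482
  P(X=1) = 0.145 + 0.212 = 0.357
  P(X=2) = 0.123 + 0.038 = 0.161
H(X) = -[0.482·log₂(0.482) + 0.357·log₂(0.357) + 0.161·log₂(0.161)]
  = 0.5075 + 0.5305 + 0.4242 = 1.4622 bits

H(Y|X) = Σ_x P(x)·H(Y|X=x):
  X=0: P(X=0) = 0.482, P(Y|X=0) = (217/482, 265/482) → H(Y|X=0) = 0.9928
  X=1: P(X=1) = 0.357, P(Y|X=1) = (145/357, 212/357) → H(Y|X=1) = 0.9744
  X=2: P(X=2) = 0.161, P(Y|X=2) = (123/161, 38/161) → H(Y|X=2) = 0.7884
H(Y|X) = 0.482·0.9928 + 0.357·0.9744 + 0.161·0.7884 = 0.9533 bits

H(X,Y) = -Σ_{x,y} P(x,y) log₂ P(x,y). Per-cell terms -P(x,y)·log₂P(x,y):
  X=0: 0.4783, 0.5077
  X=1: 0.4040, 0.4744
  X=2: 0.3719, 0.1793
Sum of the 6 terms: H(X,Y) = 2.4156 bits

Chain rule check:
  H(X) + H(Y|X) = 1.4622 + 0.9533 = 2.4155 bits
  H(X,Y) = 2.4156 bits
✓ Chain rule verified (Δ = 0.0001 is 4-dp rounding noise: each of the three values was rounded independently).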